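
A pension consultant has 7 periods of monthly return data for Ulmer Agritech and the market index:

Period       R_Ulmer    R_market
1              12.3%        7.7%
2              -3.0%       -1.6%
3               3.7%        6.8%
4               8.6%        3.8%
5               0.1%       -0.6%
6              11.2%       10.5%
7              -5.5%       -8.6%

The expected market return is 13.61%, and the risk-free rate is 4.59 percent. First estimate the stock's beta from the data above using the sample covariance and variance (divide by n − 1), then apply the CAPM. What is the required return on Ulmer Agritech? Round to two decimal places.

Mean R_i = (12.3 − 3.0 + 3.7 + 8.6 + 0.1 + 11.2 − 5.5) / 7 = 3.9143%
Mean R_m = (7.7 − 1.6 + 6.8 + 3.8 − 0.6 + 10.5 − 8.6) / 7 = 2.5714%
Σ(R_i − R̄_i)(R_m − R̄_m) = 251.7329  ⇒  Cov = 251.7329 / 6 = 41.9555
Σ(R_m − R̄_m)² = 260.8143  ⇒  Var(R_m) = 260.8143 / 6 = 43.4691
β = Cov / Var(R_m) = 41.9555 / 43.4691 = 0.9652
MRP = 13.61% − 4.59% = 9.02%
E(R) = R_f + β × MRP = 4.59% + 0.9652 × 9.02% = 13.30%

13.30%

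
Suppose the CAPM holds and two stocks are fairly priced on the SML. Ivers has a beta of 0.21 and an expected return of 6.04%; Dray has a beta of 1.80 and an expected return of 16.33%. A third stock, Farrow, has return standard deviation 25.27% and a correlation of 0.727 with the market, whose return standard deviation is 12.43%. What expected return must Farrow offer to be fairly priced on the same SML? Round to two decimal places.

MRP = (16.33% − 6.04%) / (1.80 − 0.21) = 6.4717%
R_f = 6.04% − 0.21 × 6.4717% = 4.6809%
β_Farrow = ρ·σ_i/σ_m = 0.727 × 25.27 / 12.43 = 1.4780
E(R_Farrow) = R_f + β × MRP = 4.6809% + 1.4780 × 6.4717% = 14.25%

14.25%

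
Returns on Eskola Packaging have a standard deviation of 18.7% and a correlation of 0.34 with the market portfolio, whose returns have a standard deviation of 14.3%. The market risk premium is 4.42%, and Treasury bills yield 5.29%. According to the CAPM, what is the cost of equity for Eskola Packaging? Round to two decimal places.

β = ρ × σ_i / σ_m = 0.34 × 18.7% / 14.3% = 0.4446
E(R) = 5.29% + 0.4446 × 4.42% = 7.26%

7.26%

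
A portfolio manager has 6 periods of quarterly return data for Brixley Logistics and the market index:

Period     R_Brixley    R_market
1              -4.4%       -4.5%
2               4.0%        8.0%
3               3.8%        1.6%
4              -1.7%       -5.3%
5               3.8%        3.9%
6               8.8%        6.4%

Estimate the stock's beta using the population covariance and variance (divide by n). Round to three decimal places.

0.740

Mean R_i = (-4.4 + 4.0 + 3.8 − 1.7 + 3.8 + 8.8) / 6 = 2.3833%
Mean R_m = (-4.5 + 8.0 + 1.6 − 5.3 + 3.9 + 6.4) / 6 = 1.6833%
Σ(R_i − R̄_i)(R_m − R̄_m) = 113.9583  ⇒  Cov = 113.9583 / 6 = 18.9931
Σ(R_m − R̄_m)² = 154.0683  ⇒  Var(R_m) = 154.0683 / 6 = 25.6781
β = Cov / Var(R_m) = 18.9931 / 25.6781 = 0.7397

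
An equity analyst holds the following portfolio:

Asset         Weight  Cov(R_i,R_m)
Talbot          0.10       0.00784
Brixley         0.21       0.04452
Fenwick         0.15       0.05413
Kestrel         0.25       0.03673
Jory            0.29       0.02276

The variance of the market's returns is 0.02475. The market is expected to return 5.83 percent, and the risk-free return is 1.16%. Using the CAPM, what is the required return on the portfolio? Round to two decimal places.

7.58%

β_Talbot = 0.00784 / 0.02475 = 0.3168
β_Brixley = 0.04452 / 0.02475 = 1.7988
β_Fenwick = 0.05413 / 0.02475 = 2.1871
β_Kestrel = 0.03673 / 0.02475 = 1.4840
β_Jory = 0.02276 / 0.02475 = 0.9196
β_P = Σ w_i β_i = 0.10×0.3168 + 0.21×1.7988 + 0.15×2.1871 + 0.25×1.4840 + 0.29×0.9196 = 1.3752
MRP = 5.83% − 1.16% = 4.67%
E(R_P) = R_f + β_P × MRP = 1.16% + 1.3752 × 4.67% = 7.58%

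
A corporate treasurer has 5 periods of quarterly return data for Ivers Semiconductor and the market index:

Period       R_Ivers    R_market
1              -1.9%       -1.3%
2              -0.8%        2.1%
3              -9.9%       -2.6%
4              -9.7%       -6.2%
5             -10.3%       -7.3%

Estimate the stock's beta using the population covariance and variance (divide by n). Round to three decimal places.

Mean R_i = (-1.9 − 0.8 − 9.9 − 9.7 − 10.3) / 5 = -6.5200%
Mean R_m = (-1.3 + 2.1 − 2.6 − 6.2 − 7.3) / 5 = -3.0600%
Σ(R_i − R̄_i)(R_m − R̄_m) = 62.1040  ⇒  Cov = 62.1040 / 5 = 12.4208
Σ(R_m − R̄_m)² = 57.7720  ⇒  Var(R_m) = 57.7720 / 5 = 11.5544
β = Cov / Var(R_m) = 12.4208 / 11.5544 = 1.0750

1.075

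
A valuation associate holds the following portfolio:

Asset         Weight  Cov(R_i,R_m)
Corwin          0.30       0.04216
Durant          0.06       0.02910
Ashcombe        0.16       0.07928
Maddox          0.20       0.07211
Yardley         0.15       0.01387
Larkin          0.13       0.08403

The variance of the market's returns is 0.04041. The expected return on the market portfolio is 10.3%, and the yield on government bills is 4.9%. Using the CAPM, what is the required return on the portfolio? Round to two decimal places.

β_Corwin = 0.04216 / 0.04041 = 1.0433
β_Durant = 0.02910 / 0.04041 = 0.7201
β_Ashcombe = 0.07928 / 0.04041 = 1.9619
β_Maddox = 0.07211 / 0.04041 = 1.7845
β_Yardley = 0.01387 / 0.04041 = 0.3432
β_Larkin = 0.08403 / 0.04041 = 2.0794
β_P = Σ w_i β_i = 0.30×1.0433 + 0.06×0.7201 + 0.16×1.9619 + 0.20×1.7845 + 0.15×0.3432 + 0.13×2.0794 = 1.3488
MRP = 10.3% − 4.9% = 5.40%
E(R_P) = R_f + β_P × MRP = 4.9% + 1.3488 × 5.4% = 12.18%

12.18%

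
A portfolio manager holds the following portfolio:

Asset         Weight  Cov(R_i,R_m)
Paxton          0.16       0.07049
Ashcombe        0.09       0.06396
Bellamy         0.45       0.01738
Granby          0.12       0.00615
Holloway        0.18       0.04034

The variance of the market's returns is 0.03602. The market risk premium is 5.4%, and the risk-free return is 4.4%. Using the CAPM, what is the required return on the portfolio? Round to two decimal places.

9.33%

β_Paxton = 0.07049 / 0.03602 = 1.9570
β_Ashcombe = 0.06396 / 0.03602 = 1.7757
β_Bellamy = 0.01738 / 0.03602 = 0.4825
β_Granby = 0.00615 / 0.03602 = 0.1707
β_Holloway = 0.04034 / 0.03602 = 1.1199
β_P = Σ w_i β_i = 0.16×1.9570 + 0.09×1.7757 + 0.45×0.4825 + 0.12×0.1707 + 0.18×1.1199 = 0.9121
E(R_P) = R_f + β_P × MRP = 4.4% + 0.9121 × 5.4% = 9.33%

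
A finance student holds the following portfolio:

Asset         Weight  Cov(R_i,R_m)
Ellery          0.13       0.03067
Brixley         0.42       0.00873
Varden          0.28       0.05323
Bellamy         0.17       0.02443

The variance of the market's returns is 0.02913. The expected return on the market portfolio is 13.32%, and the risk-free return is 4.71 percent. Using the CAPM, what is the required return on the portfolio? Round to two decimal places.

12.61%

β_Ellery = 0.03067 / 0.02913 = 1.0529
β_Brixley = 0.00873 / 0.02913 = 0.2997
β_Varden = 0.05323 / 0.02913 = 1.8273
β_Bellamy = 0.02443 / 0.02913 = 0.8387
β_P = Σ w_i β_i = 0.13×1.0529 + 0.42×0.2997 + 0.28×1.8273 + 0.17×0.8387 = 0.9170
MRP = 13.32% − 4.71% = 8.61%
E(R_P) = R_f + β_P × MRP = 4.71% + 0.9170 × 8.61% = 12.61%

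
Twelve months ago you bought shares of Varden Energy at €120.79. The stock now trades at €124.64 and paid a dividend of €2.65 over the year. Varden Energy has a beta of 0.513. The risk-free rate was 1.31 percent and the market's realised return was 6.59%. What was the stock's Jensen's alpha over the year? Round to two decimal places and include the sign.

Realised HPR = (P1 + D1 − P0) / P0 = (124.64 + 2.65 − 120.79) / 120.79 = 6.50 / 120.79 = 5.3812%
MRP = 6.59% − 1.31% = 5.28%
CAPM required = R_f + β·MRP = 1.31% + 0.513 × 5.28% = 4.01864%
α = realised − required = 5.3812% − 4.01864% = +1.36%

+1.36%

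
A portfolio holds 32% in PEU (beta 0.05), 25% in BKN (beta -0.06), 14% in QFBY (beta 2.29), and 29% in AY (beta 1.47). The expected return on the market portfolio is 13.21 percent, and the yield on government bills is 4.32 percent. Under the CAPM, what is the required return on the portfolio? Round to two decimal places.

10.97%

β_P = Σ w_i β_i = 0.32×0.05 + 0.25×-0.06 + 0.14×2.29 + 0.29×1.47 = 0.7479
MRP = 13.21% − 4.32% = 8.89%
E(R_P) = R_f + β_P × MRP = 4.32% + 0.7479 × 8.89% = 10.97%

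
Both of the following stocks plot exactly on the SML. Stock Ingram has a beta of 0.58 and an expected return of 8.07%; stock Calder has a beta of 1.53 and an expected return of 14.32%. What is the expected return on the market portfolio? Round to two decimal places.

Both satisfy E(R) = R_f + β·MRP, so the slope of the SML is
MRP = (14.32% − 8.07%) / (1.53 − 0.58) = 6.25% / 0.95 = 6.5789%
R_f = E(R_Ingram) − β_Ingram·MRP = 8.07% − 0.58 × 6.5789% = 4.2542%
E(R_m) = R_f + MRP = 4.2542% + 6.5789% = 10.83%

10.83%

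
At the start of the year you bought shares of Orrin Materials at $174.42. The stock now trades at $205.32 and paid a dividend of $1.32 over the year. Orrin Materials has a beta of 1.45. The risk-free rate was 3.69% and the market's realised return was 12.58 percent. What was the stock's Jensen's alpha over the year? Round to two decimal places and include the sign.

+1.89%

Realised HPR = (P1 + D1 − P0) / P0 = (205.32 + 1.32 − 174.42) / 174.42 = 32.22 / 174.42 = 18.4727%
MRP = 12.58% − 3.69% = 8.89%
CAPM required = R_f + β·MRP = 3.69% + 1.45 × 8.89% = 16.5805%
α = realised − required = 18.4727% − 16.5805% = +1.89%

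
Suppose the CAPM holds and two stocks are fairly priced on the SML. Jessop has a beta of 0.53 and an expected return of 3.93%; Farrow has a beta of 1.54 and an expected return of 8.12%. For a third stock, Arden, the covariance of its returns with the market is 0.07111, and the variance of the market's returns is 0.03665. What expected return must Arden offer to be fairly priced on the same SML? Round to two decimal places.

MRP = (8.12% − 3.93%) / (1.54 − 0.53) = 4.1485%
R_f = 3.93% − 0.53 × 4.1485% = 1.7313%
β_Arden = Cov / Var(R_m) = 0.07111 / 0.03665 = 1.9402
E(R_Arden) = R_f + β × MRP = 1.7313% + 1.9402 × 4.1485% = 9.78%

9.78%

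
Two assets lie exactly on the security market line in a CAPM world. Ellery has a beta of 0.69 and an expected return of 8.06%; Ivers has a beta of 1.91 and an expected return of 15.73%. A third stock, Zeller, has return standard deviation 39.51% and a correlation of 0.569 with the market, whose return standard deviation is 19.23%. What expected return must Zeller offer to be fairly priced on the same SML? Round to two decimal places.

11.07%

MRP = (15.73% − 8.06%) / (1.91 − 0.69) = 6.2869%
R_f = 8.06% − 0.69 × 6.2869% = 3.7220%
β_Zeller = ρ·σ_i/σ_m = 0.569 × 39.51 / 19.23 = 1.1691
E(R_Zeller) = R_f + β × MRP = 3.7220% + 1.1691 × 6.2869% = 11.07%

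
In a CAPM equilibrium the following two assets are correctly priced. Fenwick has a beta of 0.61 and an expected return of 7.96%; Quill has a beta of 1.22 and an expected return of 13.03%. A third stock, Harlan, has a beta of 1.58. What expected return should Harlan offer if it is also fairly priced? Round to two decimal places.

MRP (SML slope) = (13.03% − 7.96%) / (1.22 − 0.61) = 5.07% / 0.61 = 8.3115%
R_f (intercept) = 7.96% − 0.61 × 8.3115% = 2.8900%
E(R_Harlan) = R_f + β × MRP = 2.8900% + 1.58 × 8.3115% = 16.02%

16.02%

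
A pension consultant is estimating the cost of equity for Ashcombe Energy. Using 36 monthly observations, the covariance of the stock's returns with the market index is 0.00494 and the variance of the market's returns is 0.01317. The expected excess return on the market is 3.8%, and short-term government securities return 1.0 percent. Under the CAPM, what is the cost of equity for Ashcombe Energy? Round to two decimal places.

β = Cov(R_i, R_m) / Var(R_m) = 0.00494 / 0.01317 = 0.3751
E(R) = R_f + β × MRP = 1.0% + 0.3751 × 3.8% = 2.43%

2.43%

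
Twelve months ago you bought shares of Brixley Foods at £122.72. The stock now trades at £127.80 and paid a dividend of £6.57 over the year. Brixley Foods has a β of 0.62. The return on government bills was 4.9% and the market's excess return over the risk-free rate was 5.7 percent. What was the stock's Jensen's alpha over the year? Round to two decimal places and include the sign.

Realised HPR = (P1 + D1 − P0) / P0 = (127.80 + 6.57 − 122.72) / 122.72 = 11.65 / 122.72 = 9.4932%
CAPM required = R_f + β·MRP = 4.9% + 0.62 × 5.7% = 8.4340%
α = realised − required = 9.4932% − 8.4340% = +1.06%

+1.06%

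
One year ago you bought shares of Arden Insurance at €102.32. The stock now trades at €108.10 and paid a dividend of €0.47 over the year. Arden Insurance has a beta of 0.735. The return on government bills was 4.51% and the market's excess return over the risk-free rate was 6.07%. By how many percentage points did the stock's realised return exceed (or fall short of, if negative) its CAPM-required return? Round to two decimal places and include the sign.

Realised HPR = (P1 + D1 − P0) / P0 = (108.10 + 0.47 − 102.32) / 102.32 = 6.25 / 102.32 = 6.1083%
CAPM required = R_f + β·MRP = 4.51% + 0.735 × 6.07% = 8.97145%
α = realised − required = 6.1083% − 8.97145% = -2.86%

-2.86%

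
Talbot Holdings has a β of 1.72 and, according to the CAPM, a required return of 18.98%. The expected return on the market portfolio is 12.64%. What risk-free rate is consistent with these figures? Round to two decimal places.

3.83%

E(R) = R_f + β(E(R_m) − R_f) = R_f(1 − β) + β·E(R_m)
18.98% = R_f × (1 − 1.72) + 1.72 × 12.64%
18.98% = R_f × -0.72 + 21.7408%
R_f = (18.98% − 21.7408%) / -0.72 = 3.83%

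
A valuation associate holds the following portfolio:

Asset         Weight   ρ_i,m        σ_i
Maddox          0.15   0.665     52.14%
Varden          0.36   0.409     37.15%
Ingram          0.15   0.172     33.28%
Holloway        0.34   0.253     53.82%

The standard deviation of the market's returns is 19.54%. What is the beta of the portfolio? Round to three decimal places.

β_Maddox = 0.665 × 52.14% / 19.54% = 1.7745
β_Varden = 0.409 × 37.15% / 19.54% = 0.7776
β_Ingram = 0.172 × 33.28% / 19.54% = 0.2929
β_Holloway = 0.253 × 53.82% / 19.54% = 0.6969
β_P = Σ w_i β_i = 0.15×1.7745 + 0.36×0.7776 + 0.15×0.2929 + 0.34×0.6969 = 0.8270

0.827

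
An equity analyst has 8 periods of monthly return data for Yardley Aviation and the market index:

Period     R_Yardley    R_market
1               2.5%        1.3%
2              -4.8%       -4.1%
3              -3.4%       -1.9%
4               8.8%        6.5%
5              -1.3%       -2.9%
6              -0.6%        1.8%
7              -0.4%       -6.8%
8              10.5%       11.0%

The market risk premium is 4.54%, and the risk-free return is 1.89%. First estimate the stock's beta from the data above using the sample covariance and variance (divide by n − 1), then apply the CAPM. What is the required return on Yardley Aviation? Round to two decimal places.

5.68%

Mean R_i = (2.5 − 4.8 − 3.4 + 8.8 − 1.3 − 0.6 − 0.4 + 10.5) / 8 = 1.4125%
Mean R_m = (1.3 − 4.1 − 1.9 + 6.5 − 2.9 + 1.8 − 6.8 + 11.0) / 8 = 0.6125%
Σ(R_i − R̄_i)(R_m − R̄_m) = 200.5788  ⇒  Cov = 200.5788 / 7 = 28.6541
Σ(R_m − R̄_m)² = 240.2488  ⇒  Var(R_m) = 240.2488 / 7 = 34.3213
β = Cov / Var(R_m) = 28.6541 / 34.3213 = 0.8349
E(R) = R_f + β × MRP = 1.89% + 0.8349 × 4.54% = 5.68%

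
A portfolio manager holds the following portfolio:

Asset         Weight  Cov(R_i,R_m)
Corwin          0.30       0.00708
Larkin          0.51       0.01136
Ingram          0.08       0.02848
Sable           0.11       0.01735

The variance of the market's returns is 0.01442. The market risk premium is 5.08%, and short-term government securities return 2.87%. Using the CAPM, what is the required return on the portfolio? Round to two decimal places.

β_Corwin = 0.00708 / 0.01442 = 0.4910
β_Larkin = 0.01136 / 0.01442 = 0.7878
β_Ingram = 0.02848 / 0.01442 = 1.9750
β_Sable = 0.01735 / 0.01442 = 1.2032
β_P = Σ w_i β_i = 0.30×0.4910 + 0.51×0.7878 + 0.08×1.9750 + 0.11×1.2032 = 0.8394
E(R_P) = R_f + β_P × MRP = 2.87% + 0.8394 × 5.08% = 7.13%

7.13%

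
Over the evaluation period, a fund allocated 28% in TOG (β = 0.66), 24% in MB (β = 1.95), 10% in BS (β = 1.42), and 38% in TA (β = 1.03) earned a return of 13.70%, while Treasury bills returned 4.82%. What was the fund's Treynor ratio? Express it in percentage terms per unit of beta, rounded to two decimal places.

β_P = 0.28×0.66 + 0.24×1.95 + 0.10×1.42 + 0.38×1.03 = 1.1862
Treynor = (R_P − R_f) / β_P = (13.70% − 4.82%) / 1.1862 = 8.88% / 1.1862 = 7.49%

7.49%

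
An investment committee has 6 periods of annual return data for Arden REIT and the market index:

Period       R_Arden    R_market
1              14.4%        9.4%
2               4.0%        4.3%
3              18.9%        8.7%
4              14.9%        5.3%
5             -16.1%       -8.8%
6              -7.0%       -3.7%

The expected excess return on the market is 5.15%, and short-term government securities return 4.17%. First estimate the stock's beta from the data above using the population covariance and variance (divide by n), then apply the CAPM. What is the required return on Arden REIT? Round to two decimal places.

Mean R_i = (14.4 + 4.0 + 18.9 + 14.9 − 16.1 − 7.0) / 6 = 4.8500%
Mean R_m = (9.4 + 4.3 + 8.7 + 5.3 − 8.8 − 3.7) / 6 = 2.5333%
Σ(R_i − R̄_i)(R_m − R̄_m) = 489.8200  ⇒  Cov = 489.8200 / 6 = 81.6367
Σ(R_m − R̄_m)² = 263.2533  ⇒  Var(R_m) = 263.2533 / 6 = 43.8756
β = Cov / Var(R_m) = 81.6367 / 43.8756 = 1.8606
E(R) = R_f + β × MRP = 4.17% + 1.8606 × 5.15% = 13.75%

13.75%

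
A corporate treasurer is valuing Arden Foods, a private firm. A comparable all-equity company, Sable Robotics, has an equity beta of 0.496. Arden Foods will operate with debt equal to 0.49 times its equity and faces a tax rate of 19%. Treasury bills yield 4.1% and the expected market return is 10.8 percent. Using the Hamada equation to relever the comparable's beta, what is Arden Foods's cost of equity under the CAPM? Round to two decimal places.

8.74%

β_L = β_U × [1 + (1 − t)(D/E)] = 0.496 × [1 + (1 − 0.19) × 0.49]
    = 0.496 × [1 + 0.81 × 0.49] = 0.496 × 1.3969 = 0.6929
MRP = 10.8% − 4.1% = 6.70%
E(R) = R_f + β_L × MRP = 4.1% + 0.6929 × 6.7% = 8.74%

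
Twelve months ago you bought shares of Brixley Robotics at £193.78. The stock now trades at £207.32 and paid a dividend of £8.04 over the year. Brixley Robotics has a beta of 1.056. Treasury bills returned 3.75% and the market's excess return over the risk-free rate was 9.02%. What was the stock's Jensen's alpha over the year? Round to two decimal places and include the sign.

-2.14%

Realised HPR = (P1 + D1 − P0) / P0 = (207.32 + 8.04 − 193.78) / 193.78 = 21.58 / 193.78 = 11.1363%
CAPM required = R_f + β·MRP = 3.75% + 1.056 × 9.02% = 13.27512%
α = realised − required = 11.1363% − 13.27512% = -2.14%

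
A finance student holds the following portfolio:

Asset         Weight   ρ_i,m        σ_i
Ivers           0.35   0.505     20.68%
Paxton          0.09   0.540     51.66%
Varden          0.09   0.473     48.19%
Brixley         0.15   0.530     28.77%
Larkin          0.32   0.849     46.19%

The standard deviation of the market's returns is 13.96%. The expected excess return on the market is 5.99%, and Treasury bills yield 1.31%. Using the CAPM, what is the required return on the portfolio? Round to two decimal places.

β_Ivers = 0.505 × 20.68% / 13.96% = 0.7481
β_Paxton = 0.540 × 51.66% / 13.96% = 1.9983
β_Varden = 0.473 × 48.19% / 13.96% = 1.6328
β_Brixley = 0.530 × 28.77% / 13.96% = 1.0923
β_Larkin = 0.849 × 46.19% / 13.96% = 2.8091
β_P = Σ w_i β_i = 0.35×0.7481 + 0.09×1.9983 + 0.09×1.6328 + 0.15×1.0923 + 0.32×2.8091 = 1.6514
E(R_P) = R_f + β_P × MRP = 1.31% + 1.6514 × 5.99% = 11.20%

11.20%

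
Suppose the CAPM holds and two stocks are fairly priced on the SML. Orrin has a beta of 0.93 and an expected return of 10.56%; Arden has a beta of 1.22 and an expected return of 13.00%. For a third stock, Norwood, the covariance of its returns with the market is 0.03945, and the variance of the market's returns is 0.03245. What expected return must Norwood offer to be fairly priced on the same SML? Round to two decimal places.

MRP = (13.00% − 10.56%) / (1.22 − 0.93) = 8.4138%
R_f = 10.56% − 0.93 × 8.4138% = 2.7352%
β_Norwood = Cov / Var(R_m) = 0.03945 / 0.03245 = 1.2157
E(R_Norwood) = R_f + β × MRP = 2.7352% + 1.2157 × 8.4138% = 12.96%

12.96%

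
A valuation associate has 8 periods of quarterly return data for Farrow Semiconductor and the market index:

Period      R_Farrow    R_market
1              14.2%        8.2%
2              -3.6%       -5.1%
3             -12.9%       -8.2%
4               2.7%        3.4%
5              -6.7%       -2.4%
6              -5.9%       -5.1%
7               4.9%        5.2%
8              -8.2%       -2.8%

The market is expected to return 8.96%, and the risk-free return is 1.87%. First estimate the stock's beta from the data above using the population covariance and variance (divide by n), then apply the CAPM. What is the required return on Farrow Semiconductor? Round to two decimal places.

Mean R_i = (14.2 − 3.6 − 12.9 + 2.7 − 6.7 − 5.9 + 4.9 − 8.2) / 8 = -1.9375%
Mean R_m = (8.2 − 5.1 − 8.2 + 3.4 − 2.4 − 5.1 + 5.2 − 2.8) / 8 = -0.8500%
Σ(R_i − R̄_i)(R_m − R̄_m) = 331.1950  ⇒  Cov = 331.1950 / 8 = 41.3994
Σ(R_m − R̄_m)² = 232.9200  ⇒  Var(R_m) = 232.9200 / 8 = 29.1150
β = Cov / Var(R_m) = 41.3994 / 29.1150 = 1.4219
MRP = 8.96% − 1.87% = 7.09%
E(R) = R_f + β × MRP = 1.87% + 1.4219 × 7.09% = 11.95%

11.95%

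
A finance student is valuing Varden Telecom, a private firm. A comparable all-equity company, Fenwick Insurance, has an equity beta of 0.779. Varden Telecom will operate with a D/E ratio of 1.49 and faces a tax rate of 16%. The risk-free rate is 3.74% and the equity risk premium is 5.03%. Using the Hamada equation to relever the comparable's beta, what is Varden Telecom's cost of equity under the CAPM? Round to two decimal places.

β_L = β_U × [1 + (1 − t)(D/E)] = 0.779 × [1 + (1 − 0.16) × 1.49]
    = 0.779 × [1 + 0.84 × 1.49] = 0.779 × 2.2516 = 1.7540
E(R) = R_f + β_L × MRP = 3.74% + 1.7540 × 5.03% = 12.56%

12.56%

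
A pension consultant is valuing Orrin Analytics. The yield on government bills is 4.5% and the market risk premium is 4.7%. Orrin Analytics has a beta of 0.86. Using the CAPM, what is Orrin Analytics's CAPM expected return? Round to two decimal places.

E(R) = R_f + β × MRP = 4.5% + 0.86 × 4.7% = 8.54%

8.54%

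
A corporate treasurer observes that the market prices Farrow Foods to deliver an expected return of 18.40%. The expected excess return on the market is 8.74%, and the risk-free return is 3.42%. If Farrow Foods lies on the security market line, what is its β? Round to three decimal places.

β = (E(R) − R_f) / MRP = (18.40% − 3.42%) / 8.74% = 14.98% / 8.74% = 1.714

1.714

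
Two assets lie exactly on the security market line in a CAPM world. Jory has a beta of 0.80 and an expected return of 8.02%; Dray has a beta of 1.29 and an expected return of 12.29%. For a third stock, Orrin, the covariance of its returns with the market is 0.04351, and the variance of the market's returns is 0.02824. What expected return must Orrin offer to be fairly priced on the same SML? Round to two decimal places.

14.47%

MRP = (12.29% − 8.02%) / (1.29 − 0.80) = 8.7143%
R_f = 8.02% − 0.80 × 8.7143% = 1.0486%
β_Orrin = Cov / Var(R_m) = 0.04351 / 0.02824 = 1.5407
E(R_Orrin) = R_f + β × MRP = 1.0486% + 1.5407 × 8.7143% = 14.47%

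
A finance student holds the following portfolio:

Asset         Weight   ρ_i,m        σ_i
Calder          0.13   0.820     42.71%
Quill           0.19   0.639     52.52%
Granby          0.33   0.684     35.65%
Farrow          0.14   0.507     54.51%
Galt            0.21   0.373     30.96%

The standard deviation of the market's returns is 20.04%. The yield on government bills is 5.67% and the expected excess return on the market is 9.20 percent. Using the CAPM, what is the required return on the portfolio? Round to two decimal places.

17.27%

β_Calder = 0.820 × 42.71% / 20.04% = 1.7476
β_Quill = 0.639 × 52.52% / 20.04% = 1.6747
β_Granby = 0.684 × 35.65% / 20.04% = 1.2168
β_Farrow = 0.507 × 54.51% / 20.04% = 1.3791
β_Galt = 0.373 × 30.96% / 20.04% = 0.5763
β_P = Σ w_i β_i = 0.13×1.7476 + 0.19×1.6747 + 0.33×1.2168 + 0.14×1.3791 + 0.21×0.5763 = 1.2610
E(R_P) = R_f + β_P × MRP = 5.67% + 1.2610 × 9.20% = 17.27%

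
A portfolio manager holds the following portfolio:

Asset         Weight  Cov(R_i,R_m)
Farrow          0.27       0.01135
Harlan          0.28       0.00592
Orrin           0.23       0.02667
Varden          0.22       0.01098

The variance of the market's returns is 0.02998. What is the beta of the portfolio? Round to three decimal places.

0.443

β_Farrow = 0.01135 / 0.02998 = 0.3786
β_Harlan = 0.00592 / 0.02998 = 0.1975
β_Orrin = 0.02667 / 0.02998 = 0.8896
β_Varden = 0.01098 / 0.02998 = 0.3662
β_P = Σ w_i β_i = 0.27×0.3786 + 0.28×0.1975 + 0.23×0.8896 + 0.22×0.3662 = 0.4427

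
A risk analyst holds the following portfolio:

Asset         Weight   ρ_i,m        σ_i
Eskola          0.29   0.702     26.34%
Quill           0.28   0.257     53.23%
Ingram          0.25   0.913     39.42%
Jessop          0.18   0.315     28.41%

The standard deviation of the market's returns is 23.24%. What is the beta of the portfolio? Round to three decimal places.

0.852

β_Eskola = 0.702 × 26.34% / 23.24% = 0.7956
β_Quill = 0.257 × 53.23% / 23.24% = 0.5886
β_Ingram = 0.913 × 39.42% / 23.24% = 1.5486
β_Jessop = 0.315 × 28.41% / 23.24% = 0.3851
β_P = Σ w_i β_i = 0.29×0.7956 + 0.28×0.5886 + 0.25×1.5486 + 0.18×0.3851 = 0.8520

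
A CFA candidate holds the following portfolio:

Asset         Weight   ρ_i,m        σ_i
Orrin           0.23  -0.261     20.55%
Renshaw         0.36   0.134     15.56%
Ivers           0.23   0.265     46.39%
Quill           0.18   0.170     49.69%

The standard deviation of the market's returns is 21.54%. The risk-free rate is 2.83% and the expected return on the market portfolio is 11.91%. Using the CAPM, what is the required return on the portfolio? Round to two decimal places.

β_Orrin = -0.261 × 20.55% / 21.54% = -0.2490
β_Renshaw = 0.134 × 15.56% / 21.54% = 0.0968
β_Ivers = 0.265 × 46.39% / 21.54% = 0.5707
β_Quill = 0.170 × 49.69% / 21.54% = 0.3922
β_P = Σ w_i β_i = 0.23×-0.2490 + 0.36×0.0968 + 0.23×0.5707 + 0.18×0.3922 = 0.1794
MRP = 11.91% − 2.83% = 9.08%
E(R_P) = R_f + β_P × MRP = 2.83% + 0.1794 × 9.08% = 4.46%

4.46%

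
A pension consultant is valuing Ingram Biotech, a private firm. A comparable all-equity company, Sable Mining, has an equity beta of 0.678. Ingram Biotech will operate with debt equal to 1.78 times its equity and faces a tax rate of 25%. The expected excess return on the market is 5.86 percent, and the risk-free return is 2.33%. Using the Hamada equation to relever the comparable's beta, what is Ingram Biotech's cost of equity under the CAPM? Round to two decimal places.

β_L = β_U × [1 + (1 − t)(D/E)] = 0.678 × [1 + (1 − 0.25) × 1.78]
    = 0.678 × [1 + 0.75 × 1.78] = 0.678 × 2.3350 = 1.5831
E(R) = R_f + β_L × MRP = 2.33% + 1.5831 × 5.86% = 11.61%

11.61%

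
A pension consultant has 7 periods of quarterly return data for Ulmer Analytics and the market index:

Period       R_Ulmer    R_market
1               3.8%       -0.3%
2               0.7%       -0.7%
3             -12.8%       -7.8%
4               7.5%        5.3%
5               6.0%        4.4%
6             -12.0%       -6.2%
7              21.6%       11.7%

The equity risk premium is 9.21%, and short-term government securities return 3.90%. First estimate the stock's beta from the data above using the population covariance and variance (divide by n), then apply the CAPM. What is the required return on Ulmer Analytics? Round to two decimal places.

19.71%

Mean R_i = (3.8 + 0.7 − 12.8 + 7.5 + 6.0 − 12.0 + 21.6) / 7 = 2.1143%
Mean R_m = (-0.3 − 0.7 − 7.8 + 5.3 + 4.4 − 6.2 + 11.7) / 7 = 0.9143%
Σ(R_i − R̄_i)(R_m − R̄_m) = 477.9486  ⇒  Cov = 477.9486 / 7 = 68.2784
Σ(R_m − R̄_m)² = 278.3486  ⇒  Var(R_m) = 278.3486 / 7 = 39.7641
β = Cov / Var(R_m) = 68.2784 / 39.7641 = 1.7171
E(R) = R_f + β × MRP = 3.90% + 1.7171 × 9.21% = 19.71%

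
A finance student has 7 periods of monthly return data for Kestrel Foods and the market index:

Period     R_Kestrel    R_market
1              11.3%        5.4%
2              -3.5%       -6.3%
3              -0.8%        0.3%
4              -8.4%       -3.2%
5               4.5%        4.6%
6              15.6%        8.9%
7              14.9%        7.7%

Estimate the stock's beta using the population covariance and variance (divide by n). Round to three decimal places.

1.536

Mean R_i = (11.3 − 3.5 − 0.8 − 8.4 + 4.5 + 15.6 + 14.9) / 7 = 4.8000%
Mean R_m = (5.4 − 6.3 + 0.3 − 3.2 + 4.6 + 8.9 + 7.7) / 7 = 2.4857%
Σ(R_i − R̄_i)(R_m − R̄_m) = 300.4600  ⇒  Cov = 300.4600 / 7 = 42.9229
Σ(R_m − R̄_m)² = 195.5886  ⇒  Var(R_m) = 195.5886 / 7 = 27.9412
β = Cov / Var(R_m) = 42.9229 / 27.9412 = 1.5362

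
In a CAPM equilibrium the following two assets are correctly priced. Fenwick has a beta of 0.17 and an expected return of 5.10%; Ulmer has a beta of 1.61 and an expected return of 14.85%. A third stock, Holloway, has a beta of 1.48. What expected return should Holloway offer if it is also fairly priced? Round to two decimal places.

13.97%

MRP (SML slope) = (14.85% − 5.10%) / (1.61 − 0.17) = 9.75% / 1.44 = 6.7708%
R_f (intercept) = 5.10% − 0.17 × 6.7708% = 3.9490%
E(R_Holloway) = R_f + β × MRP = 3.9490% + 1.48 × 6.7708% = 13.97%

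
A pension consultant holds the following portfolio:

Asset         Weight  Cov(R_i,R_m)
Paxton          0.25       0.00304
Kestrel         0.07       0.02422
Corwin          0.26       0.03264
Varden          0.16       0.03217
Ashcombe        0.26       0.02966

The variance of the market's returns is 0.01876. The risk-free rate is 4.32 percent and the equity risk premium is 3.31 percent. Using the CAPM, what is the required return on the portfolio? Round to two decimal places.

β_Paxton = 0.00304 / 0.01876 = 0.1620
β_Kestrel = 0.02422 / 0.01876 = 1.2910
β_Corwin = 0.03264 / 0.01876 = 1.7399
β_Varden = 0.03217 / 0.01876 = 1.7148
β_Ashcombe = 0.02966 / 0.01876 = 1.5810
β_P = Σ w_i β_i = 0.25×0.1620 + 0.07×1.2910 + 0.26×1.7399 + 0.16×1.7148 + 0.26×1.5810 = 1.2687
E(R_P) = R_f + β_P × MRP = 4.32% + 1.2687 × 3.31% = 8.52%

8.52%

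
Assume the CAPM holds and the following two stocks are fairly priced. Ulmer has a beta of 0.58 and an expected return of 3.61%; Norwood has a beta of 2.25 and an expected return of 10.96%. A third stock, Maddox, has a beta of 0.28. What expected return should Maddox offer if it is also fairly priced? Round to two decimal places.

2.29%

MRP (SML slope) = (10.96% − 3.61%) / (2.25 − 0.58) = 7.35% / 1.67 = 4.4012%
R_f (intercept) = 3.61% − 0.58 × 4.4012% = 1.0573%
E(R_Maddox) = R_f + β × MRP = 1.0573% + 0.28 × 4.4012% = 2.29%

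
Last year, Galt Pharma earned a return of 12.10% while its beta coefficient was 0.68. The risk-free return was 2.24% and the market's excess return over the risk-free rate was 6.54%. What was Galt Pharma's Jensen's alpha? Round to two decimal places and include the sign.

CAPM benchmark = R_f + β(R_m − R_f) = 2.24% + 0.68 × 6.54% = 6.6872%
α = actual − benchmark = 12.10% − 6.6872% = +5.41%

+5.41%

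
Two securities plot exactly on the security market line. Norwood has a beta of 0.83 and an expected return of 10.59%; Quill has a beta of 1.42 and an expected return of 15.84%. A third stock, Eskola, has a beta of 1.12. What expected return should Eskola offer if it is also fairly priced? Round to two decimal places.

13.17%

MRP (SML slope) = (15.84% − 10.59%) / (1.42 − 0.83) = 5.25% / 0.59 = 8.8983%
R_f (intercept) = 10.59% − 0.83 × 8.8983% = 3.2044%
E(R_Eskola) = R_f + β × MRP = 3.2044% + 1.12 × 8.8983% = 13.17%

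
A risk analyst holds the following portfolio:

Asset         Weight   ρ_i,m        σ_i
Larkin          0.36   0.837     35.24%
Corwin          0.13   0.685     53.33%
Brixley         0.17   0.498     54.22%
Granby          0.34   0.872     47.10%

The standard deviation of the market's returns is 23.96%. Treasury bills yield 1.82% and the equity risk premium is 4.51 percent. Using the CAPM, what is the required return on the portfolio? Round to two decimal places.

β_Larkin = 0.837 × 35.24% / 23.96% = 1.2310
β_Corwin = 0.685 × 53.33% / 23.96% = 1.5247
β_Brixley = 0.498 × 54.22% / 23.96% = 1.1269
β_Granby = 0.872 × 47.10% / 23.96% = 1.7142
β_P = Σ w_i β_i = 0.36×1.2310 + 0.13×1.5247 + 0.17×1.1269 + 0.34×1.7142 = 1.4158
E(R_P) = R_f + β_P × MRP = 1.82% + 1.4158 × 4.51% = 8.21%

8.21%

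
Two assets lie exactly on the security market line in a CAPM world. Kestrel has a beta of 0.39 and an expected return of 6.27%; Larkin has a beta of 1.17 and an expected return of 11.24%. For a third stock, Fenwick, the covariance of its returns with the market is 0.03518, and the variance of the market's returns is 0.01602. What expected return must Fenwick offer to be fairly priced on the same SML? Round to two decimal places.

17.78%

MRP = (11.24% − 6.27%) / (1.17 − 0.39) = 6.3718%
R_f = 6.27% − 0.39 × 6.3718% = 3.7850%
β_Fenwick = Cov / Var(R_m) = 0.03518 / 0.01602 = 2.1960
E(R_Fenwick) = R_f + β × MRP = 3.7850% + 2.1960 × 6.3718% = 17.78%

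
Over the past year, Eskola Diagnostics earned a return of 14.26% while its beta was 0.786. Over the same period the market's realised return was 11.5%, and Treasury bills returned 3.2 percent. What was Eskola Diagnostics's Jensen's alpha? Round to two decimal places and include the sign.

Market excess return = 11.5% − 3.2% = 8.30%
CAPM benchmark = R_f + β(R_m − R_f) = 3.2% + 0.786 × 8.3% = 9.7238%
α = actual − benchmark = 14.26% − 9.7238% = +4.54%

+4.54%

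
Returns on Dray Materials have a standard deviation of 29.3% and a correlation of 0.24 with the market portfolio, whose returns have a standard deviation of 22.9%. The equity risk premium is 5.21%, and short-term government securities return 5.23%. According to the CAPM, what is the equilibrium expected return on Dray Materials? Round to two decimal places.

β = ρ × σ_i / σ_m = 0.24 × 29.3% / 22.9% = 0.3071
E(R) = 5.23% + 0.3071 × 5.21% = 6.83%

6.83%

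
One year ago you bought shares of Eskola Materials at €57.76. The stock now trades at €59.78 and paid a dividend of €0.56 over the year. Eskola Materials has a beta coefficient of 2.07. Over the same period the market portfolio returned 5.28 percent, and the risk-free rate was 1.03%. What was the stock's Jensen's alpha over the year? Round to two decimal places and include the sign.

Realised HPR = (P1 + D1 − P0) / P0 = (59.78 + 0.56 − 57.76) / 57.76 = 2.58 / 57.76 = 4.4668%
MRP = 5.28% − 1.03% = 4.25%
CAPM required = R_f + β·MRP = 1.03% + 2.07 × 4.25% = 9.8275%
α = realised − required = 4.4668% − 9.8275% = -5.36%

-5.36%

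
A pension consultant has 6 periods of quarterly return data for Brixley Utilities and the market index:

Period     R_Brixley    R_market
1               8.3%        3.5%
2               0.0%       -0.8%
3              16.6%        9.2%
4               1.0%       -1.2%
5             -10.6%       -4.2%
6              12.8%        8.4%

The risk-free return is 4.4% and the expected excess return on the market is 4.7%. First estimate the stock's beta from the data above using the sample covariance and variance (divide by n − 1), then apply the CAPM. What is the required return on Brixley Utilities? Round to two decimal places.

12.63%

Mean R_i = (8.3 + 0.0 + 16.6 + 1.0 − 10.6 + 12.8) / 6 = 4.6833%
Mean R_m = (3.5 − 0.8 + 9.2 − 1.2 − 4.2 + 8.4) / 6 = 2.4833%
Σ(R_i − R̄_i)(R_m − R̄_m) = 262.8283  ⇒  Cov = 262.8283 / 5 = 52.5657
Σ(R_m − R̄_m)² = 150.1683  ⇒  Var(R_m) = 150.1683 / 5 = 30.0337
β = Cov / Var(R_m) = 52.5657 / 30.0337 = 1.7502
E(R) = R_f + β × MRP = 4.4% + 1.7502 × 4.7% = 12.63%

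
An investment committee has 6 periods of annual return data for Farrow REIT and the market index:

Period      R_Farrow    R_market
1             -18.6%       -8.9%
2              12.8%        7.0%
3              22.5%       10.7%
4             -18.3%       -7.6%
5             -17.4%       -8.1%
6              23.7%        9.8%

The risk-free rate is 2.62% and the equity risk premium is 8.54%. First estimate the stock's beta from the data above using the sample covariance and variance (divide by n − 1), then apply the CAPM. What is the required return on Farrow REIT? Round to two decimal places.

21.27%

Mean R_i = (-18.6 + 12.8 + 22.5 − 18.3 − 17.4 + 23.7) / 6 = 0.7833%
Mean R_m = (-8.9 + 7.0 + 10.7 − 7.6 − 8.1 + 9.8) / 6 = 0.4833%
Σ(R_i − R̄_i)(R_m − R̄_m) = 1005.8983  ⇒  Cov = 1005.8983 / 5 = 201.1797
Σ(R_m − R̄_m)² = 460.7083  ⇒  Var(R_m) = 460.7083 / 5 = 92.1417
β = Cov / Var(R_m) = 201.1797 / 92.1417 = 2.1834
E(R) = R_f + β × MRP = 2.62% + 2.1834 × 8.54% = 21.27%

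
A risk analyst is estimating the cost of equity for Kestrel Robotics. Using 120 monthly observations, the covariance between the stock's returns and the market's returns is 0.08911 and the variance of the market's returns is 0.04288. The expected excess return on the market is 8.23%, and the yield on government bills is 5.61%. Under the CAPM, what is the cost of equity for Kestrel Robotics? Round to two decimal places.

β = Cov(R_i, R_m) / Var(R_m) = 0.08911 / 0.04288 = 2.0781
E(R) = R_f + β × MRP = 5.61% + 2.0781 × 8.23% = 22.71%

22.71%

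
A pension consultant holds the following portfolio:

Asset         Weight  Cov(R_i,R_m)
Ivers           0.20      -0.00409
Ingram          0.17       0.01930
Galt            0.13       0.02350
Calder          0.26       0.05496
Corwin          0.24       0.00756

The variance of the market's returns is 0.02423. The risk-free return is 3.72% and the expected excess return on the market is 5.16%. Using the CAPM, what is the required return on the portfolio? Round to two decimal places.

8.32%

β_Ivers = -0.00409 / 0.02423 = -0.1688
β_Ingram = 0.01930 / 0.02423 = 0.7965
β_Galt = 0.02350 / 0.02423 = 0.9699
β_Calder = 0.05496 / 0.02423 = 2.2683
β_Corwin = 0.00756 / 0.02423 = 0.3120
β_P = Σ w_i β_i = 0.20×-0.1688 + 0.17×0.7965 + 0.13×0.9699 + 0.26×2.2683 + 0.24×0.3120 = 0.8924
E(R_P) = R_f + β_P × MRP = 3.72% + 0.8924 × 5.16% = 8.32%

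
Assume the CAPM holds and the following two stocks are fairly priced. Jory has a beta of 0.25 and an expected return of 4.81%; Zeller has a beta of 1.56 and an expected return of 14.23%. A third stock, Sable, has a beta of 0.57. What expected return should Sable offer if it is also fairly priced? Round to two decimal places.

7.11%

MRP (SML slope) = (14.23% − 4.81%) / (1.56 − 0.25) = 9.42% / 1.31 = 7.1908%
R_f (intercept) = 4.81% − 0.25 × 7.1908% = 3.0123%
E(R_Sable) = R_f + β × MRP = 3.0123% + 0.57 × 7.1908% = 7.11%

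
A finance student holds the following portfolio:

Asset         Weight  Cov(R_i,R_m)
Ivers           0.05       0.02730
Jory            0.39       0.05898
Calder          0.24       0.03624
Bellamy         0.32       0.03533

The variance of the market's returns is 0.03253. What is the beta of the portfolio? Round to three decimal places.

β_Ivers = 0.02730 / 0.03253 = 0.8392
β_Jory = 0.05898 / 0.03253 = 1.8131
β_Calder = 0.03624 / 0.03253 = 1.1140
β_Bellamy = 0.03533 / 0.03253 = 1.0861
β_P = Σ w_i β_i = 0.05×0.8392 + 0.39×1.8131 + 0.24×1.1140 + 0.32×1.0861 = 1.3640

1.364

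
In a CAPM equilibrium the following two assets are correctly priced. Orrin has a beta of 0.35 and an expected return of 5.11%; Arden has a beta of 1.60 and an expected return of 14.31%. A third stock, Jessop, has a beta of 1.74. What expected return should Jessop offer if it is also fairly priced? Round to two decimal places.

15.34%

MRP (SML slope) = (14.31% − 5.11%) / (1.60 − 0.35) = 9.20% / 1.25 = 7.3600%
R_f (intercept) = 5.11% − 0.35 × 7.3600% = 2.5340%
E(R_Jessop) = R_f + β × MRP = 2.5340% + 1.74 × 7.3600% = 15.34%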